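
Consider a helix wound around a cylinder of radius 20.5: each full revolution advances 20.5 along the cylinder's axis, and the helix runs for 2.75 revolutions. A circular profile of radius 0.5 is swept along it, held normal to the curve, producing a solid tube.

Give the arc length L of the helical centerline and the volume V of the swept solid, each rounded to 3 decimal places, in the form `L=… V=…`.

2πR = 2π·20.5 = 128.805299
per-turn = √(128.805299² + 20.5²) = √(16590.8050 + 420.25) = √17011.0550 = 130.426435
L = 2.75 × 130.426435 = 358.672697
V = π·0.5² × L = 0.785398 × 358.672697 = 281.700877

L=358.673 V=281.701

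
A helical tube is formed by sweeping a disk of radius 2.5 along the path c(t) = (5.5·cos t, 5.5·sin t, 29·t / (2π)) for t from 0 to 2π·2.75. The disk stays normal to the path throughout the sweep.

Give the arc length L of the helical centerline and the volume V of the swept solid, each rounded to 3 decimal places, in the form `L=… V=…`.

L=124.062 V=2435.951

2πR = 2π·5.5 = 34.557519
per-turn = √(34.557519² + 29²) = √(1194.2221 + 841) = √2035.2221 = 45.113436
L = 2.75 × 45.113436 = 124.061950
V = π·2.5² × L = 19.634954 × 124.061950 = 2435.950687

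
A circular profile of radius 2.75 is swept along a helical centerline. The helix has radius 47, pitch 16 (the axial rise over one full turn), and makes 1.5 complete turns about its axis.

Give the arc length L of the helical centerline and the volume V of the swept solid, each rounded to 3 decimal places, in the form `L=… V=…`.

2πR = 2π·47 = 295.309709
per-turn = √(295.309709² + 16²) = √(87207.8245 + 256) = √87463.8245 = 295.742835
L = 1.5 × 295.742835 = 443.614253
V = π·2.75² × L = 23.758294 × 443.614253 = 10539.518032

L=443.614 V=10539.518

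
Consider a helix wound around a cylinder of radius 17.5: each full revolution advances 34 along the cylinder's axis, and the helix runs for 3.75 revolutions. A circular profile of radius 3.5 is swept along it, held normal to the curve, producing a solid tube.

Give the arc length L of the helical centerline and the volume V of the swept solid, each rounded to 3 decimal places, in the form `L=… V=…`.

L=431.597 V=16609.783

2πR = 2π·17.5 = 109.955743
per-turn = √(109.955743² + 34²) = √(12090.2654 + 1156) = √13246.2654 = 115.092421
L = 3.75 × 115.092421 = 431.596579
V = π·3.5² × L = 38.484510 × 431.596579 = 16609.782866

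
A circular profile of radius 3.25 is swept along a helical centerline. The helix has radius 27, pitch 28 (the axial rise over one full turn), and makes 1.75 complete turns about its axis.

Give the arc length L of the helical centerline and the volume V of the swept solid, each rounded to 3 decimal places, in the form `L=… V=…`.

L=300.897 V=9984.689

2πR = 2π·27 = 169.646003
per-turn = √(169.646003² + 28²) = √(28779.7664 + 784) = √29563.7664 = 171.941171
L = 1.75 × 171.941171 = 300.897050
V = π·3.25² × L = 33.183072 × 300.897050 = 9984.688596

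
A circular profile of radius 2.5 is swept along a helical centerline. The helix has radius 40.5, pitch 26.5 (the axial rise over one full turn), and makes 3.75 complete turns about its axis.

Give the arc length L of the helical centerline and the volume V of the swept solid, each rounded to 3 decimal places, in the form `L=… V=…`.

2πR = 2π·40.5 = 254.469005
per-turn = √(254.469005² + 26.5²) = √(64754.4745 + 702.25) = √65456.7245 = 255.845118
L = 3.75 × 255.845118 = 959.419193
V = π·2.5² × L = 19.634954 × 959.419193 = 18838.151803

L=959.419 V=18838.152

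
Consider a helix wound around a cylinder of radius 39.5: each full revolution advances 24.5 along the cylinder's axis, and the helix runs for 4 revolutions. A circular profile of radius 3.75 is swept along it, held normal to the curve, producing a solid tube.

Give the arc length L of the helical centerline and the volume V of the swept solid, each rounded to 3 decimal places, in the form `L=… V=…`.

2πR = 2π·39.5 = 248.185820
per-turn = √(248.185820² + 24.5²) = √(61596.2011 + 600.25) = √62196.4511 = 249.392163
L = 4 × 249.392163 = 997.568653
V = π·3.75² × L = 44.178647 × 997.568653 = 44071.233063

L=997.569 V=44071.233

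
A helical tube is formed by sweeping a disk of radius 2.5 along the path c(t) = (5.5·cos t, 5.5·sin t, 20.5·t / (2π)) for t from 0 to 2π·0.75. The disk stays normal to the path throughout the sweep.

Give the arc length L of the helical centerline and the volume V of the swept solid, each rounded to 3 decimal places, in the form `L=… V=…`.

2πR = 2π·5.5 = 34.557519
per-turn = √(34.557519² + 20.5²) = √(1194.2221 + 420.25) = √1614.4721 = 40.180494
L = 0.75 × 40.180494 = 30.135371
V = π·2.5² × L = 19.634954 × 30.135371 = 591.706622

L=30.135 V=591.707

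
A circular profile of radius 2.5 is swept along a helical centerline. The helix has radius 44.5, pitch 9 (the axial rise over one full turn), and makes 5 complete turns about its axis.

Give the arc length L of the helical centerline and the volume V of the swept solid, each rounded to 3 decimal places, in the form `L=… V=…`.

2πR = 2π·44.5 = 279.601746
per-turn = √(279.601746² + 9²) = √(78177.1365 + 81) = √78258.1365 = 279.746558
L = 5 × 279.746558 = 1398.732788
V = π·2.5² × L = 19.634954 × 1398.732788 = 27464.054065

L=1398.733 V=27464.054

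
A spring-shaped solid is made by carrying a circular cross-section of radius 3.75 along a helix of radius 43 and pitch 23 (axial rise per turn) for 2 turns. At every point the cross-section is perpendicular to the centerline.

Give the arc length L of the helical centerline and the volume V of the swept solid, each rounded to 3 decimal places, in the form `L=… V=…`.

L=542.308 V=23958.450

2πR = 2π·43 = 270.176968
per-turn = √(270.176968² + 23²) = √(72995.5942 + 529) = √73524.5942 = 271.154189
L = 2 × 271.154189 = 542.308378
V = π·3.75² × L = 44.178647 × 542.308378 = 23958.450219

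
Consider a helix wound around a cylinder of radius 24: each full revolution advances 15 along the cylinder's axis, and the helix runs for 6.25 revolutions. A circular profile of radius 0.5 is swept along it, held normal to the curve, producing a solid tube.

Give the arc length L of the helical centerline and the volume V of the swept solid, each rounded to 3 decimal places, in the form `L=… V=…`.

L=947.129 V=743.873

2πR = 2π·24 = 150.796447
per-turn = √(150.796447² + 15²) = √(22739.5685 + 225) = √22964.5685 = 151.540650
L = 6.25 × 151.540650 = 947.129061
V = π·0.5² × L = 0.785398 × 947.129061 = 743.873425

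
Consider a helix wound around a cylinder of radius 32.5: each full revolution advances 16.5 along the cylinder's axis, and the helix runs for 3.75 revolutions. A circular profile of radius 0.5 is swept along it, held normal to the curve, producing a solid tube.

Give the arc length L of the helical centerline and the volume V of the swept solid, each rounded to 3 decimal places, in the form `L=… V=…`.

L=768.259 V=603.389

2πR = 2π·32.5 = 204.203522
per-turn = √(204.203522² + 16.5²) = √(41699.0786 + 272.25) = √41971.3286 = 204.869052
L = 3.75 × 204.869052 = 768.258946
V = π·0.5² × L = 0.785398 × 768.258946 = 603.389165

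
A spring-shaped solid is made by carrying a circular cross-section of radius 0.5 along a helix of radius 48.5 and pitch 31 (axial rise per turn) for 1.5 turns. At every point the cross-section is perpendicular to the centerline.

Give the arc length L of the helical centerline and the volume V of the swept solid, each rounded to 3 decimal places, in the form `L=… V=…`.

2πR = 2π·48.5 = 304.734487
per-turn = √(304.734487² + 31²) = √(92863.1078 + 961) = √93824.1078 = 306.307211
L = 1.5 × 306.307211 = 459.460817
V = π·0.5² × L = 0.785398 × 459.460817 = 360.859682

L=459.461 V=360.860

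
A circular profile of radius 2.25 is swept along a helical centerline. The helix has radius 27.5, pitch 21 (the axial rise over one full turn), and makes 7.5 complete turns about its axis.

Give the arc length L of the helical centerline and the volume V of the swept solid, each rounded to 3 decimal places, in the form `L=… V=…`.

L=1305.443 V=20762.172

2πR = 2π·27.5 = 172.787596
per-turn = √(172.787596² + 21²) = √(29855.5533 + 441) = √30296.5533 = 174.059051
L = 7.5 × 174.059051 = 1305.442884
V = π·2.25² × L = 15.904313 × 1305.442884 = 20762.171984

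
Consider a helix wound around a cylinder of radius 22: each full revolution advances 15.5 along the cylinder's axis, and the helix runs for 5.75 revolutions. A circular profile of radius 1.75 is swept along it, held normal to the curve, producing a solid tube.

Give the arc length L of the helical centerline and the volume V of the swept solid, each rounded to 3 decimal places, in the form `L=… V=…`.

2πR = 2π·22 = 138.230077
per-turn = √(138.230077² + 15.5²) = √(19107.5541 + 240.25) = √19347.8041 = 139.096384
L = 5.75 × 139.096384 = 799.804210
V = π·1.75² × L = 9.621128 × 799.804210 = 7695.018277

L=799.804 V=7695.018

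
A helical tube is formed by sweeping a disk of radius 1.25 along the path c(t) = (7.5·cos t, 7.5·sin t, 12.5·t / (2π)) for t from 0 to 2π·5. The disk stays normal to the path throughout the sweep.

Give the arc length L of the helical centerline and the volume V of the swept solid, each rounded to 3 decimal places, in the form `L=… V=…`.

L=243.768 V=1196.593

2πR = 2π·7.5 = 47.123890
per-turn = √(47.123890² + 12.5²) = √(2220.6610 + 156.25) = √2376.9110 = 48.753574
L = 5 × 48.753574 = 243.767871
V = π·1.25² × L = 4.908739 × 243.767871 = 1196.592737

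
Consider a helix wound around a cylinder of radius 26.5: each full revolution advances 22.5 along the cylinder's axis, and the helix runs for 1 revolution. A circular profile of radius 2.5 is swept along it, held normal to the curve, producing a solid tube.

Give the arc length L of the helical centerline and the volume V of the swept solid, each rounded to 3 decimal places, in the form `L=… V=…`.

2πR = 2π·26.5 = 166.504411
per-turn = √(166.504411² + 22.5²) = √(27723.7188 + 506.25) = √28229.9688 = 168.017763
L = 1 × 168.017763 = 168.017763
V = π·2.5² × L = 19.634954 × 168.017763 = 3299.021067

L=168.018 V=3299.021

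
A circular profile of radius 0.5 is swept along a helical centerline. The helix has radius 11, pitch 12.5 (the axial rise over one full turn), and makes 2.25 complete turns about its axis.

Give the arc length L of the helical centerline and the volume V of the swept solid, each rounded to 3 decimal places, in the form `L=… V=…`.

2πR = 2π·11 = 69.115038
per-turn = √(69.115038² + 12.5²) = √(4776.8885 + 156.25) = √4933.1385 = 70.236305
L = 2.25 × 70.236305 = 158.031686
V = π·0.5² × L = 0.785398 × 158.031686 = 124.117796

L=158.032 V=124.118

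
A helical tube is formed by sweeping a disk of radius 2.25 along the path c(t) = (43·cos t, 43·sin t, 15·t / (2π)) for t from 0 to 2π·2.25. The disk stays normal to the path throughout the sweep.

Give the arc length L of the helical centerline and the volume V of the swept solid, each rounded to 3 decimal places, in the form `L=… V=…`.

2πR = 2π·43 = 270.176968
per-turn = √(270.176968² + 15²) = √(72995.5942 + 225) = √73220.5942 = 270.593042
L = 2.25 × 270.593042 = 608.834344
V = π·2.25² × L = 15.904313 × 608.834344 = 9683.091849

L=608.834 V=9683.092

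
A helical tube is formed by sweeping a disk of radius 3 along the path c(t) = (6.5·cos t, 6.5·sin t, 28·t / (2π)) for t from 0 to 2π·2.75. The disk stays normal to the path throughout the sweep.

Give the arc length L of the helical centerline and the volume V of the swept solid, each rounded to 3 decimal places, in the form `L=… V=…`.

2πR = 2π·6.5 = 40.840704
per-turn = √(40.840704² + 28²) = √(1667.9631 + 784) = √2451.9631 = 49.517301
L = 2.75 × 49.517301 = 136.172579
V = π·3² × L = 28.274334 × 136.172579 = 3850.188965

L=136.173 V=3850.189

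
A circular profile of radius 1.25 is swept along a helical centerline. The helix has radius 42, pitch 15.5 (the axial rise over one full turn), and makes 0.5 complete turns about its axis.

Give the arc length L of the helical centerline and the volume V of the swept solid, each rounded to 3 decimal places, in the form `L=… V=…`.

2πR = 2π·42 = 263.893783
per-turn = √(263.893783² + 15.5²) = √(69639.9287 + 240.25) = √69880.1787 = 264.348593
L = 0.5 × 264.348593 = 132.174297
V = π·1.25² × L = 4.908739 × 132.174297 = 648.809061

L=132.174 V=648.809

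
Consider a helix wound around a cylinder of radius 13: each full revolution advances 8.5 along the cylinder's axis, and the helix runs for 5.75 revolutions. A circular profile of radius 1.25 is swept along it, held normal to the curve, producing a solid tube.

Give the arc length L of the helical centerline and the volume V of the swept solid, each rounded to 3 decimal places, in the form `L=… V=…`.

2πR = 2π·13 = 81.681409
per-turn = √(81.681409² + 8.5²) = √(6671.8526 + 72.25) = √6744.1026 = 82.122485
L = 5.75 × 82.122485 = 472.204290
V = π·1.25² × L = 4.908739 × 472.204290 = 2317.927388

L=472.204 V=2317.927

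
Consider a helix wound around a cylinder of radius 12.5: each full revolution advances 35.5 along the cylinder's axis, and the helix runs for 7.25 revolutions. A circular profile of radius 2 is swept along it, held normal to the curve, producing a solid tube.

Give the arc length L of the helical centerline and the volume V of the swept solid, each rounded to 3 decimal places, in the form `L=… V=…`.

L=624.879 V=7852.462

2πR = 2π·12.5 = 78.539816
per-turn = √(78.539816² + 35.5²) = √(6168.5028 + 1260.25) = √7428.7528 = 86.190213
L = 7.25 × 86.190213 = 624.879041
V = π·2² × L = 12.566371 × 624.879041 = 7852.461624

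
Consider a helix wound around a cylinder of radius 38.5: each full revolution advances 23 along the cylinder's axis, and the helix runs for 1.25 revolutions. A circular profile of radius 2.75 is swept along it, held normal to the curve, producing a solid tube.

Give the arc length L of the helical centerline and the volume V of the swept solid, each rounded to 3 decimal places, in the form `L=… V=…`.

L=303.742 V=7216.392

2πR = 2π·38.5 = 241.902634
per-turn = √(241.902634² + 23²) = √(58516.8845 + 529) = √59045.8845 = 242.993589
L = 1.25 × 242.993589 = 303.741987
V = π·2.75² × L = 23.758294 × 303.741987 = 7216.391556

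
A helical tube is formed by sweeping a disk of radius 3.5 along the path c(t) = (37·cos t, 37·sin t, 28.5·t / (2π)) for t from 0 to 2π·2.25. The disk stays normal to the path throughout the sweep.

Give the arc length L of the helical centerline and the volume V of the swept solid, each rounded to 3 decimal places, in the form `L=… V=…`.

L=526.991 V=20280.996

2πR = 2π·37 = 232.477856
per-turn = √(232.477856² + 28.5²) = √(54045.9537 + 812.25) = √54858.2037 = 234.218282
L = 2.25 × 234.218282 = 526.991135
V = π·3.5² × L = 38.484510 × 526.991135 = 20280.995603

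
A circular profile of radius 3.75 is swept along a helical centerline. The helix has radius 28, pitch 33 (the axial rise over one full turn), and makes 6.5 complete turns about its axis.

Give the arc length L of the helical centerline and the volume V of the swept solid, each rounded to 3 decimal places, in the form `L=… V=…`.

L=1163.483 V=51401.117

2πR = 2π·28 = 175.929189
per-turn = √(175.929189² + 33²) = √(30951.0794 + 1089) = √32040.0794 = 178.997428
L = 6.5 × 178.997428 = 1163.483285
V = π·3.75² × L = 44.178647 × 1163.483285 = 51401.116984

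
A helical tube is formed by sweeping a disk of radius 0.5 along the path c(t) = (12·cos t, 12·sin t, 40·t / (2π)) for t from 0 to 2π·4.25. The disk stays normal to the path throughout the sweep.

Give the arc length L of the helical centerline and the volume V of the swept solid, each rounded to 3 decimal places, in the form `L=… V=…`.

L=362.744 V=284.899

2πR = 2π·12 = 75.398224
per-turn = √(75.398224² + 40²) = √(5684.8921 + 1600) = √7284.8921 = 85.351580
L = 4.25 × 85.351580 = 362.744213
V = π·0.5² × L = 0.785398 × 362.744213 = 284.898639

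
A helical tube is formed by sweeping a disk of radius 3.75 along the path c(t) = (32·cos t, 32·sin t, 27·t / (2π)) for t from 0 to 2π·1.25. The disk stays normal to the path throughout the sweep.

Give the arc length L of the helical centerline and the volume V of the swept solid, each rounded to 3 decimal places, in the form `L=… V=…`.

2πR = 2π·32 = 201.061930
per-turn = √(201.061930² + 27²) = √(40425.8996 + 729) = √41154.8996 = 202.866704
L = 1.25 × 202.866704 = 253.583380
V = π·3.75² × L = 44.178647 × 253.583380 = 11202.970557

L=253.583 V=11202.971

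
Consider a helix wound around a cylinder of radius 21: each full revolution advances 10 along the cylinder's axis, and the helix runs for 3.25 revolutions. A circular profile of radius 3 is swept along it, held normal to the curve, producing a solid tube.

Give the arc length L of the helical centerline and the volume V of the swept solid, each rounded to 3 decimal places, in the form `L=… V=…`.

2πR = 2π·21 = 131.946891
per-turn = √(131.946891² + 10²) = √(17409.9822 + 100) = √17509.9822 = 132.325289
L = 3.25 × 132.325289 = 430.057190
V = π·3² × L = 28.274334 × 430.057190 = 12159.580576

L=430.057 V=12159.581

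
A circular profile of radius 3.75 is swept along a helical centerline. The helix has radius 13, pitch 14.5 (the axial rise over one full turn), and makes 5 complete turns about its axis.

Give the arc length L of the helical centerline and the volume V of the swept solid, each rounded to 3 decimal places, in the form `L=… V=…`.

L=414.792 V=18324.958

2πR = 2π·13 = 81.681409
per-turn = √(81.681409² + 14.5²) = √(6671.8526 + 210.25) = √6882.1026 = 82.958439
L = 5 × 82.958439 = 414.792194
V = π·3.75² × L = 44.178647 × 414.792194 = 18324.957798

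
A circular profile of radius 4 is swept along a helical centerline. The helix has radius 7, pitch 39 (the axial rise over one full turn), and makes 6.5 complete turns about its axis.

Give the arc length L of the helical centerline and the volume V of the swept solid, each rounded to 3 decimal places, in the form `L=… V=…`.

2πR = 2π·7 = 43.982297
per-turn = √(43.982297² + 39²) = √(1934.4425 + 1521) = √3455.4425 = 58.783012
L = 6.5 × 58.783012 = 382.089576
V = π·4² × L = 50.265482 × 382.089576 = 19205.916877

L=382.090 V=19205.917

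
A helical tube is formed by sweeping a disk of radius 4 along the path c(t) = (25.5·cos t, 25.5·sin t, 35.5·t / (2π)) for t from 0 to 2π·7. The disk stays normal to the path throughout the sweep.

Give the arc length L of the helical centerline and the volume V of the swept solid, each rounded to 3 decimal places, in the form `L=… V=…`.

L=1148.749 V=57742.405

2πR = 2π·25.5 = 160.221225
per-turn = √(160.221225² + 35.5²) = √(25670.8410 + 1260.25) = √26931.0910 = 164.106950
L = 7 × 164.106950 = 1148.748650
V = π·4² × L = 50.265482 × 1148.748650 = 57742.405124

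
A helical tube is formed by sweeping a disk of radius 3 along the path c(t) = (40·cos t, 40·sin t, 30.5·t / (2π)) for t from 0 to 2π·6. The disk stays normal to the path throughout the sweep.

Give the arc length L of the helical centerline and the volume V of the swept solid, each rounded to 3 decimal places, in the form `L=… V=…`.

2πR = 2π·40 = 251.327412
per-turn = √(251.327412² + 30.5²) = √(63165.4682 + 930.25) = √64095.7182 = 253.171322
L = 6 × 253.171322 = 1519.027931
V = π·3² × L = 28.274334 × 1519.027931 = 42949.502887

L=1519.028 V=42949.503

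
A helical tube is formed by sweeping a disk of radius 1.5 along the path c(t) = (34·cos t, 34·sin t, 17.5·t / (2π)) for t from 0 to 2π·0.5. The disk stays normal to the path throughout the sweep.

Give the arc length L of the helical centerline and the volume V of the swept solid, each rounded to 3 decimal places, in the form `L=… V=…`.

L=107.172 V=757.554

2πR = 2π·34 = 213.628300
per-turn = √(213.628300² + 17.5²) = √(45637.0508 + 306.25) = √45943.3008 = 214.343884
L = 0.5 × 214.343884 = 107.171942
V = π·1.5² × L = 7.068583 × 107.171942 = 757.553819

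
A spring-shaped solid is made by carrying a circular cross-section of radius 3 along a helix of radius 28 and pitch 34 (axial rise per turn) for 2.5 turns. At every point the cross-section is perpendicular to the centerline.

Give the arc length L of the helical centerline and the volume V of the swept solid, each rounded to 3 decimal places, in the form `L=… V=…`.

2πR = 2π·28 = 175.929189
per-turn = √(175.929189² + 34²) = √(30951.0794 + 1156) = √32107.0794 = 179.184484
L = 2.5 × 179.184484 = 447.961211
V = π·3² × L = 28.274334 × 447.961211 = 12665.804837

L=447.961 V=12665.805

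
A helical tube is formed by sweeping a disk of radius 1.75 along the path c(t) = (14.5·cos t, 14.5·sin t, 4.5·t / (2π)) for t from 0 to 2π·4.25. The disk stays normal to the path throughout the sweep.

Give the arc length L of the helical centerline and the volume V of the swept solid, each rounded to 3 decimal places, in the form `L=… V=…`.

2πR = 2π·14.5 = 91.106187
per-turn = √(91.106187² + 4.5²) = √(8300.3373 + 20.25) = √8320.5873 = 91.217253
L = 4.25 × 91.217253 = 387.673327
V = π·1.75² × L = 9.621128 × 387.673327 = 3729.854504

L=387.673 V=3729.855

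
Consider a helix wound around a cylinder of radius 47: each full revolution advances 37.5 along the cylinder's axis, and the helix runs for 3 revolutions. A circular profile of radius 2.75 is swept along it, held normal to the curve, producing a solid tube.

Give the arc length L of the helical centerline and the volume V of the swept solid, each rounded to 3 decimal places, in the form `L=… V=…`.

2πR = 2π·47 = 295.309709
per-turn = √(295.309709² + 37.5²) = √(87207.8245 + 1406.25) = √88614.0745 = 297.681162
L = 3 × 297.681162 = 893.043487
V = π·2.75² × L = 23.758294 × 893.043487 = 21217.190124

L=893.043 V=21217.190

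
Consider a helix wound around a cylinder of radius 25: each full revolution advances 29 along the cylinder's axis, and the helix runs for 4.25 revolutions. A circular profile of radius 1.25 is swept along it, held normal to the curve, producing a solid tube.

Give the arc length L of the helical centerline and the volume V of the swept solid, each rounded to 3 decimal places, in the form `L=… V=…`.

L=678.870 V=3332.397

2πR = 2π·25 = 157.079633
per-turn = √(157.079633² + 29²) = √(24674.0110 + 841) = √25515.0110 = 159.734189
L = 4.25 × 159.734189 = 678.870301
V = π·1.25² × L = 4.908739 × 678.870301 = 3332.396800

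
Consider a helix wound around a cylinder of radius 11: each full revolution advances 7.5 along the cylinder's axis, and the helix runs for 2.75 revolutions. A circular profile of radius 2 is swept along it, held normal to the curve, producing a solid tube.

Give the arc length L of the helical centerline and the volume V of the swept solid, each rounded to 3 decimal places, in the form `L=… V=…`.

L=191.182 V=2402.466

2πR = 2π·11 = 69.115038
per-turn = √(69.115038² + 7.5²) = √(4776.8885 + 56.25) = √4833.1385 = 69.520778
L = 2.75 × 69.520778 = 191.182139
V = π·2² × L = 12.566371 × 191.182139 = 2402.465609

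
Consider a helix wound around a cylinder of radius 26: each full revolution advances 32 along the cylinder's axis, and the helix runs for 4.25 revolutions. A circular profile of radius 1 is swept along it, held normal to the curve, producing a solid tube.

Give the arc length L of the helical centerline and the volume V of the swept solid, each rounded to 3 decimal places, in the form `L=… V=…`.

L=707.487 V=2222.635

2πR = 2π·26 = 163.362818
per-turn = √(163.362818² + 32²) = √(26687.4103 + 1024) = √27711.4103 = 166.467445
L = 4.25 × 166.467445 = 707.486642
V = π·1² × L = 3.141593 × 707.486642 = 2222.634837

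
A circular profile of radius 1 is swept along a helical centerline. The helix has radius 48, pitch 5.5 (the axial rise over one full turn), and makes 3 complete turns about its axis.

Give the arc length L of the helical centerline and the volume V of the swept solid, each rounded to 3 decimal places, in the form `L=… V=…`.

L=904.929 V=2842.919

2πR = 2π·48 = 301.592895
per-turn = √(301.592895² + 5.5²) = √(90958.2742 + 30.25) = √90988.5242 = 301.643041
L = 3 × 301.643041 = 904.929123
V = π·1² × L = 3.141593 × 904.929123 = 2842.918684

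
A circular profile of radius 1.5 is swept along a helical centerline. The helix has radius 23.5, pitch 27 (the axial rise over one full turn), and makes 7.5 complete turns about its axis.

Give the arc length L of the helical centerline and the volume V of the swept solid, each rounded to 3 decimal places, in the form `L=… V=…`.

2πR = 2π·23.5 = 147.654855
per-turn = √(147.654855² + 27²) = √(21801.9561 + 729) = √22530.9561 = 150.103152
L = 7.5 × 150.103152 = 1125.773637
V = π·1.5² × L = 7.068583 × 1125.773637 = 7957.624922

L=1125.774 V=7957.625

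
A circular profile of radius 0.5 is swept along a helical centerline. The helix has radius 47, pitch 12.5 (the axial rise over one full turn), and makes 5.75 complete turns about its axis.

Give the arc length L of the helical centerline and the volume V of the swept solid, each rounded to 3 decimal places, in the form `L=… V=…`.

2πR = 2π·47 = 295.309709
per-turn = √(295.309709² + 12.5²) = √(87207.8245 + 156.25) = √87364.0745 = 295.574144
L = 5.75 × 295.574144 = 1699.551327
V = π·0.5² × L = 0.785398 × 1699.551327 = 1334.824491

L=1699.551 V=1334.824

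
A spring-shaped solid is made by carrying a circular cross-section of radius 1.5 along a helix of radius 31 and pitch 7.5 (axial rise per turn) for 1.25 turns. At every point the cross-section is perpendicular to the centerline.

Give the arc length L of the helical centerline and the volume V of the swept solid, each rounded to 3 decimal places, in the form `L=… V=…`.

2πR = 2π·31 = 194.778745
per-turn = √(194.778745² + 7.5²) = √(37938.7593 + 56.25) = √37995.0093 = 194.923086
L = 1.25 × 194.923086 = 243.653857
V = π·1.5² × L = 7.068583 × 243.653857 = 1722.287627

L=243.654 V=1722.288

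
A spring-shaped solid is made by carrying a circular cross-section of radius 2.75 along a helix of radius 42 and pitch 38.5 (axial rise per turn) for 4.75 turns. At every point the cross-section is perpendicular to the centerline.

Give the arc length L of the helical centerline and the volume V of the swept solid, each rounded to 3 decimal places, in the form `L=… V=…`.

2πR = 2π·42 = 263.893783
per-turn = √(263.893783² + 38.5²) = √(69639.9287 + 1482.25) = √71122.1787 = 266.687418
L = 4.75 × 266.687418 = 1266.765233
V = π·2.75² × L = 23.758294 × 1266.765233 = 30096.181399

L=1266.765 V=30096.181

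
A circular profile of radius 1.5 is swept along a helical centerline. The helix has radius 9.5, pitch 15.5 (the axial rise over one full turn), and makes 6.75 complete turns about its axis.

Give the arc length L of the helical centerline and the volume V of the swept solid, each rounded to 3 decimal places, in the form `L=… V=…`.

2πR = 2π·9.5 = 59.690260
per-turn = √(59.690260² + 15.5²) = √(3562.9272 + 240.25) = √3803.1772 = 61.669905
L = 6.75 × 61.669905 = 416.271859
V = π·1.5² × L = 7.068583 × 416.271859 = 2942.452382

L=416.272 V=2942.452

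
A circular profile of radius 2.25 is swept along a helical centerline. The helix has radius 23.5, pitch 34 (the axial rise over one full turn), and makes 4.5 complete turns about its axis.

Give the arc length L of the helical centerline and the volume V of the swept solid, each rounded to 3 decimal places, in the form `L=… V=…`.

L=681.835 V=10844.113

2πR = 2π·23.5 = 147.654855
per-turn = √(147.654855² + 34²) = √(21801.9561 + 1156) = √22957.9561 = 151.518831
L = 4.5 × 151.518831 = 681.834739
V = π·2.25² × L = 15.904313 × 681.834739 = 10844.112975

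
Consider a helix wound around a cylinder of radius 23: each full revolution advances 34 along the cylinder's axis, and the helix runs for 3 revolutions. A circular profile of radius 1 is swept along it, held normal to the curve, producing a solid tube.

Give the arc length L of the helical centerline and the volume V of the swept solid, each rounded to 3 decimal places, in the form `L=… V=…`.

L=445.377 V=1399.193

2πR = 2π·23 = 144.513262
per-turn = √(144.513262² + 34²) = √(20884.0829 + 1156) = √22040.0829 = 148.459028
L = 3 × 148.459028 = 445.377083
V = π·1² × L = 3.141593 × 445.377083 = 1399.193373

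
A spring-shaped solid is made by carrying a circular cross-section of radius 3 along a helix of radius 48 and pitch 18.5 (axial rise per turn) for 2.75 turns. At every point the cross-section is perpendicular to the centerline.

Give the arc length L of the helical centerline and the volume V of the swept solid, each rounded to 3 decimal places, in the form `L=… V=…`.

L=830.939 V=23494.257

2πR = 2π·48 = 301.592895
per-turn = √(301.592895² + 18.5²) = √(90958.2742 + 342.25) = √91300.5242 = 302.159766
L = 2.75 × 302.159766 = 830.939356
V = π·3² × L = 28.274334 × 830.939356 = 23494.256798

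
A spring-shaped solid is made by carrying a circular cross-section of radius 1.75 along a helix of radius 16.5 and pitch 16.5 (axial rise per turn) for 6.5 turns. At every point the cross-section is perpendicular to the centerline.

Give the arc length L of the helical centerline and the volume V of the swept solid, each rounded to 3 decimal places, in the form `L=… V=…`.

L=682.353 V=6565.005

2πR = 2π·16.5 = 103.672558
per-turn = √(103.672558² + 16.5²) = √(10747.9992 + 272.25) = √11020.2492 = 104.977375
L = 6.5 × 104.977375 = 682.352935
V = π·1.75² × L = 9.621128 × 682.352935 = 6565.004592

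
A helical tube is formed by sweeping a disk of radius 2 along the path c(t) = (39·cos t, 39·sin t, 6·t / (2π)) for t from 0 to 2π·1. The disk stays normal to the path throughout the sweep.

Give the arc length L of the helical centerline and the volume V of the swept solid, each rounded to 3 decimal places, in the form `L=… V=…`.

2πR = 2π·39 = 245.044227
per-turn = √(245.044227² + 6²) = √(60046.6732 + 36) = √60082.6732 = 245.117672
L = 1 × 245.117672 = 245.117672
V = π·2² × L = 12.566371 × 245.117672 = 3080.239512

L=245.118 V=3080.240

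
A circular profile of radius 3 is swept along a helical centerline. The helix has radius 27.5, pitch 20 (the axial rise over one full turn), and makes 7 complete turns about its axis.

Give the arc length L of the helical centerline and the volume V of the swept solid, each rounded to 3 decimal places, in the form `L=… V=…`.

L=1217.589 V=34426.508

2πR = 2π·27.5 = 172.787596
per-turn = √(172.787596² + 20²) = √(29855.5533 + 400) = √30255.5533 = 173.941235
L = 7 × 173.941235 = 1217.588647
V = π·3² × L = 28.274334 × 1217.588647 = 34426.507926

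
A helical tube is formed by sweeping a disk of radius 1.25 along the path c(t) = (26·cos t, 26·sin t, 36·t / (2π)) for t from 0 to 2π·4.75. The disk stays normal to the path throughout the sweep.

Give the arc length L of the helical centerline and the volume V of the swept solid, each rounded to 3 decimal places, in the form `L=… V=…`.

2πR = 2π·26 = 163.362818
per-turn = √(163.362818² + 36²) = √(26687.4103 + 1296) = √27983.4103 = 167.282427
L = 4.75 × 167.282427 = 794.591527
V = π·1.25² × L = 4.908739 × 794.591527 = 3900.442038

L=794.592 V=3900.442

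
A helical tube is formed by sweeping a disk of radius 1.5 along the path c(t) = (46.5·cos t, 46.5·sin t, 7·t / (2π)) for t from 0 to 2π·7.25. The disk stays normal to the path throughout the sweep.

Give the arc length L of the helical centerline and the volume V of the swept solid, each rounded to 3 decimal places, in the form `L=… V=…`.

2πR = 2π·46.5 = 292.168117
per-turn = √(292.168117² + 7²) = √(85362.2085 + 49) = √85411.2085 = 292.251961
L = 7.25 × 292.251961 = 2118.826714
V = π·1.5² × L = 7.068583 × 2118.826714 = 14977.103489

L=2118.827 V=14977.103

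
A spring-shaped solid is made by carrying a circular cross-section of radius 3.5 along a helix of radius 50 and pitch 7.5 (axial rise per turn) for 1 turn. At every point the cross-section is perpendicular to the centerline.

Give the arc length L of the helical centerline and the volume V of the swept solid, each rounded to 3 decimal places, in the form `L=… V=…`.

L=314.249 V=12093.710

2πR = 2π·50 = 314.159265
per-turn = √(314.159265² + 7.5²) = √(98696.0440 + 56.25) = √98752.2940 = 314.248777
L = 1 × 314.248777 = 314.248777
V = π·3.5² × L = 38.484510 × 314.248777 = 12093.710213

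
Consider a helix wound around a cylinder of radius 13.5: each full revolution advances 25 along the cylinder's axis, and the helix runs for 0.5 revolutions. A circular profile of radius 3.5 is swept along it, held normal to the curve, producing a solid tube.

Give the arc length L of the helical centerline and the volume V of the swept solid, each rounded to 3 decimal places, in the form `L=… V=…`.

L=44.215 V=1701.601

2πR = 2π·13.5 = 84.823002
per-turn = √(84.823002² + 25²) = √(7194.9416 + 625) = √7819.9416 = 88.430434
L = 0.5 × 88.430434 = 44.215217
V = π·3.5² × L = 38.484510 × 44.215217 = 1701.600956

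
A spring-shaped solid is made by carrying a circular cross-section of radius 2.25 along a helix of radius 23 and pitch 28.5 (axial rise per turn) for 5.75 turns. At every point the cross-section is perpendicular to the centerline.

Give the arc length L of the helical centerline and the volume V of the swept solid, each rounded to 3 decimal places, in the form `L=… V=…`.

L=846.956 V=13470.258

2πR = 2π·23 = 144.513262
per-turn = √(144.513262² + 28.5²) = √(20884.0829 + 812.25) = √21696.3329 = 147.296751
L = 5.75 × 147.296751 = 846.956319
V = π·2.25² × L = 15.904313 × 846.956319 = 13470.258239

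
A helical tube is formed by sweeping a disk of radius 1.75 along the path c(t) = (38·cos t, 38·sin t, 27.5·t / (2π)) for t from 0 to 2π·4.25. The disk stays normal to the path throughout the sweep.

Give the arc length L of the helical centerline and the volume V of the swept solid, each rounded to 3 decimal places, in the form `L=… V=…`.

2πR = 2π·38 = 238.761042
per-turn = √(238.761042² + 27.5²) = √(57006.8350 + 756.25) = √57763.0850 = 240.339520
L = 4.25 × 240.339520 = 1021.442961
V = π·1.75² × L = 9.621128 × 1021.442961 = 9827.432966

L=1021.443 V=9827.433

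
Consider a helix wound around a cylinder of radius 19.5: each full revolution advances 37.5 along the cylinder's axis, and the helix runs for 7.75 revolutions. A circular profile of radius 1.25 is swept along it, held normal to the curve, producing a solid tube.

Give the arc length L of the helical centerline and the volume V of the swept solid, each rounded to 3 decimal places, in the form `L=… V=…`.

2πR = 2π·19.5 = 122.522113
per-turn = √(122.522113² + 37.5²) = √(15011.6683 + 1406.25) = √16417.9183 = 128.132425
L = 7.75 × 128.132425 = 993.026292
V = π·1.25² × L = 4.908739 × 993.026292 = 4874.506414

L=993.026 V=4874.506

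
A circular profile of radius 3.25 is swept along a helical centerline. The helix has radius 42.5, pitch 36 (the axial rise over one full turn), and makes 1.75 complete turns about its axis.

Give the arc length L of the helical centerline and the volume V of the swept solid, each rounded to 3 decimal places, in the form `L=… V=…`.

L=471.539 V=15647.127

2πR = 2π·42.5 = 267.035376
per-turn = √(267.035376² + 36²) = √(71307.8918 + 1296) = √72603.8918 = 269.451094
L = 1.75 × 269.451094 = 471.539414
V = π·3.25² × L = 33.183072 × 471.539414 = 15647.126504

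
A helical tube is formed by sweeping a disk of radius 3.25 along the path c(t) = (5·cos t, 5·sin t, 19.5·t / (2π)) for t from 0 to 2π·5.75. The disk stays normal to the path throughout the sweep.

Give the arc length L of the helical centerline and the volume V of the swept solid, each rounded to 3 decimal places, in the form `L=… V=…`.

2πR = 2π·5 = 31.415927
per-turn = √(31.415927² + 19.5²) = √(986.9604 + 380.25) = √1367.2104 = 36.975809
L = 5.75 × 36.975809 = 212.610901
V = π·3.25² × L = 33.183072 × 212.610901 = 7055.082918

L=212.611 V=7055.083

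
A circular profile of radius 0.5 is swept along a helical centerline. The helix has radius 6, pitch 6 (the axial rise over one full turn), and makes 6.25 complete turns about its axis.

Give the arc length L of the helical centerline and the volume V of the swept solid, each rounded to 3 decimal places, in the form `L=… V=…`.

2πR = 2π·6 = 37.699112
per-turn = √(37.699112² + 6²) = √(1421.2230 + 36) = √1457.2230 = 38.173591
L = 6.25 × 38.173591 = 238.584942
V = π·0.5² × L = 0.785398 × 238.584942 = 187.384176

L=238.585 V=187.384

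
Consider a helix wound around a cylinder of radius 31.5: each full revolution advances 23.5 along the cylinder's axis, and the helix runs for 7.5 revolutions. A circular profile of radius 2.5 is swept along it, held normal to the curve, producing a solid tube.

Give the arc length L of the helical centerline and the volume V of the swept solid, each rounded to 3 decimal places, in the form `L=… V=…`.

L=1494.829 V=29350.907

2πR = 2π·31.5 = 197.920337
per-turn = √(197.920337² + 23.5²) = √(39172.4599 + 552.25) = √39724.7099 = 199.310586
L = 7.5 × 199.310586 = 1494.829398
V = π·2.5² × L = 19.634954 × 1494.829398 = 29350.906601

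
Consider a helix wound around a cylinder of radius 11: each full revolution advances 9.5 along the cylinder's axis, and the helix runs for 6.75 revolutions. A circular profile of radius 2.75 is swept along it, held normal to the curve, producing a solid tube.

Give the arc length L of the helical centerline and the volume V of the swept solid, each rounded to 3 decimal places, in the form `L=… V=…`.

L=470.913 V=11188.088

2πR = 2π·11 = 69.115038
per-turn = √(69.115038² + 9.5²) = √(4776.8885 + 90.25) = √4867.1385 = 69.764880
L = 6.75 × 69.764880 = 470.912942
V = π·2.75² × L = 23.758294 × 470.912942 = 11188.088341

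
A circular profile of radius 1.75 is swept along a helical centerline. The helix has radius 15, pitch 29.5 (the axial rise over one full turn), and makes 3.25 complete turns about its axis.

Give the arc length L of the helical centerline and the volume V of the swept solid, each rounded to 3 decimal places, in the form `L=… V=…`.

L=320.959 V=3087.991

2πR = 2π·15 = 94.247780
per-turn = √(94.247780² + 29.5²) = √(8882.6440 + 870.25) = √9752.8940 = 98.756741
L = 3.25 × 98.756741 = 320.959409
V = π·1.75² × L = 9.621128 × 320.959409 = 3087.991400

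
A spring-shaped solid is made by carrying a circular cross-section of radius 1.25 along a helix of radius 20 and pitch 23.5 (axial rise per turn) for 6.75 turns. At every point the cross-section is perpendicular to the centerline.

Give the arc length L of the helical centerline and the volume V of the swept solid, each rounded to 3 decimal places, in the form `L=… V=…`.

2πR = 2π·20 = 125.663706
per-turn = √(125.663706² + 23.5²) = √(15791.3670 + 552.25) = √16343.6170 = 127.842157
L = 6.75 × 127.842157 = 862.934558
V = π·1.25² × L = 4.908739 × 862.934558 = 4235.920106

L=862.935 V=4235.920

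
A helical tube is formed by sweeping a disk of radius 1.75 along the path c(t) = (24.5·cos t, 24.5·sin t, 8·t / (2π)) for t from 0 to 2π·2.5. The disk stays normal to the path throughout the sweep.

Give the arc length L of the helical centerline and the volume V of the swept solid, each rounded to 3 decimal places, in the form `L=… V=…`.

2πR = 2π·24.5 = 153.938040
per-turn = √(153.938040² + 8²) = √(23696.9202 + 64) = √23760.9202 = 154.145776
L = 2.5 × 154.145776 = 385.364439
V = π·1.75² × L = 9.621128 × 385.364439 = 3707.640405

L=385.364 V=3707.640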